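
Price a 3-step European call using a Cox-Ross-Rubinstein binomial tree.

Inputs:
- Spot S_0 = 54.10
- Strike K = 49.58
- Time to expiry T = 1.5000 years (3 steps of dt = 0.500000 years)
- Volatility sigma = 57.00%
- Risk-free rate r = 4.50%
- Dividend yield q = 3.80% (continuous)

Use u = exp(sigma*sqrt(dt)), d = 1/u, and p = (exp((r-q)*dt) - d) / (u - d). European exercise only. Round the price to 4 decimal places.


Answer: Price = V(0,0) = 16.7470

Derivation:
dt = T/N = 0.500000
u = exp(sigma*sqrt(dt)) = 1.496383; d = 1/u = 0.668278
p = (exp((r-q)*dt) - d) / (u - d) = 0.404813
Discount per step: exp(-r*dt) = 0.977751
Stock lattice S(k, i) with i counting down-moves:
  k=0: S(0,0) = 54.1000
  k=1: S(1,0) = 80.9543; S(1,1) = 36.1538
  k=2: S(2,0) = 121.1387; S(2,1) = 54.1000; S(2,2) = 24.1608
  k=3: S(3,0) = 181.2698; S(3,1) = 80.9543; S(3,2) = 36.1538; S(3,3) = 16.1461
Terminal payoffs V(N, i) = max(S_T - K, 0):
  V(3,0) = 131.689846; V(3,1) = 31.374320; V(3,2) = 0.000000; V(3,3) = 0.000000
Backward induction: V(k, i) = exp(-r*dt) * [p * V(k+1, i) + (1-p) * V(k+1, i+1)].
  V(2,0) = exp(-r*dt) * [p*131.689846 + (1-p)*31.374320] = 70.381856
  V(2,1) = exp(-r*dt) * [p*31.374320 + (1-p)*0.000000] = 12.418172
  V(2,2) = exp(-r*dt) * [p*0.000000 + (1-p)*0.000000] = 0.000000
  V(1,0) = exp(-r*dt) * [p*70.381856 + (1-p)*12.418172] = 35.084308
  V(1,1) = exp(-r*dt) * [p*12.418172 + (1-p)*0.000000] = 4.915198
  V(0,0) = exp(-r*dt) * [p*35.084308 + (1-p)*4.915198] = 16.746982


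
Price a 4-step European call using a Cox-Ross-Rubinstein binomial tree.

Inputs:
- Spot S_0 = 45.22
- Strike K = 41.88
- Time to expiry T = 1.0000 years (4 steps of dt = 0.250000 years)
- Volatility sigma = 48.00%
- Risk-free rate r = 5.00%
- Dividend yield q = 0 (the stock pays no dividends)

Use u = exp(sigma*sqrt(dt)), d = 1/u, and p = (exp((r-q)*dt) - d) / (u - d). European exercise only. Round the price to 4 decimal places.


Answer: Price = V(0,0) = 11.0286

Derivation:
dt = T/N = 0.250000
u = exp(sigma*sqrt(dt)) = 1.271249; d = 1/u = 0.786628
p = (exp((r-q)*dt) - d) / (u - d) = 0.466242
Discount per step: exp(-r*dt) = 0.987578
Stock lattice S(k, i) with i counting down-moves:
  k=0: S(0,0) = 45.2200
  k=1: S(1,0) = 57.4859; S(1,1) = 35.5713
  k=2: S(2,0) = 73.0789; S(2,1) = 45.2200; S(2,2) = 27.9814
  k=3: S(3,0) = 92.9015; S(3,1) = 57.4859; S(3,2) = 35.5713; S(3,3) = 22.0109
  k=4: S(4,0) = 118.1009; S(4,1) = 73.0789; S(4,2) = 45.2200; S(4,3) = 27.9814; S(4,4) = 17.3144
Terminal payoffs V(N, i) = max(S_T - K, 0):
  V(4,0) = 76.220915; V(4,1) = 31.198884; V(4,2) = 3.340000; V(4,3) = 0.000000; V(4,4) = 0.000000
Backward induction: V(k, i) = exp(-r*dt) * [p * V(k+1, i) + (1-p) * V(k+1, i+1)].
  V(3,0) = exp(-r*dt) * [p*76.220915 + (1-p)*31.198884] = 51.541712
  V(3,1) = exp(-r*dt) * [p*31.198884 + (1-p)*3.340000] = 16.126128
  V(3,2) = exp(-r*dt) * [p*3.340000 + (1-p)*0.000000] = 1.537902
  V(3,3) = exp(-r*dt) * [p*0.000000 + (1-p)*0.000000] = 0.000000
  V(2,0) = exp(-r*dt) * [p*51.541712 + (1-p)*16.126128] = 32.232905
  V(2,1) = exp(-r*dt) * [p*16.126128 + (1-p)*1.537902] = 8.235944
  V(2,2) = exp(-r*dt) * [p*1.537902 + (1-p)*0.000000] = 0.708127
  V(1,0) = exp(-r*dt) * [p*32.232905 + (1-p)*8.235944] = 19.183032
  V(1,1) = exp(-r*dt) * [p*8.235944 + (1-p)*0.708127] = 4.165513
  V(0,0) = exp(-r*dt) * [p*19.183032 + (1-p)*4.165513] = 11.028582


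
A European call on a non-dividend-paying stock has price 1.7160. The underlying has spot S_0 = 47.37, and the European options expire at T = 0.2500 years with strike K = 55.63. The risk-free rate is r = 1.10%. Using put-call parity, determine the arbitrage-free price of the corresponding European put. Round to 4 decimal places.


Put-call parity: C - P = S_0 * exp(-qT) - K * exp(-rT).
S_0 * exp(-qT) = 47.3700 * 1.00000000 = 47.37000000
K * exp(-rT) = 55.6300 * 0.99725378 = 55.47722766
P = C - S*exp(-qT) + K*exp(-rT)
P = 1.7160 - 47.37000000 + 55.47722766 = 9.8232

Answer: Put price = 9.8232


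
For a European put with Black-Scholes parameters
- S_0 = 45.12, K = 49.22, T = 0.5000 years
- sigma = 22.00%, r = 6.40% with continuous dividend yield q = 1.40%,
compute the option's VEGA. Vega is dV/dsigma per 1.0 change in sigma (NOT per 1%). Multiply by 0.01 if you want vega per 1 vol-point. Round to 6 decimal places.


Answer: Vega = 12.006158

Derivation:
d1 = -0.3206050287; d2 = -0.4761685206
phi(d1) = 0.3789570801; exp(-qT) = 0.9930244429; exp(-rT) = 0.9685065821
Vega = S * exp(-qT) * phi(d1) * sqrt(T) = 45.1200 * 0.9930244429 * 0.3789570801 * 0.7071067812 = 12.006158


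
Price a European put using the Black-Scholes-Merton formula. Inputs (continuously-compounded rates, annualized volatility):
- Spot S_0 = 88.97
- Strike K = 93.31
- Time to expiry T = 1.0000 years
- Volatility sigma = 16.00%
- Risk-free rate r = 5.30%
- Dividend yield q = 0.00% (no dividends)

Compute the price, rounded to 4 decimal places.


Answer: Price = 5.4226

Derivation:
d1 = (ln(S/K) + (r - q + 0.5*sigma^2) * T) / (sigma * sqrt(T)) = 0.11357469
d2 = d1 - sigma * sqrt(T) = -0.04642531
exp(-rT) = 0.94838001; exp(-qT) = 1.00000000
P = K * exp(-rT) * N(-d2) - S_0 * exp(-qT) * N(-d1)
N(-d1) = 0.45478747; N(-d2) = 0.51851437
P = 93.3100 * 0.94838001 * 0.51851437 - 88.9700 * 1.00000000 * 0.45478747 = 5.4226


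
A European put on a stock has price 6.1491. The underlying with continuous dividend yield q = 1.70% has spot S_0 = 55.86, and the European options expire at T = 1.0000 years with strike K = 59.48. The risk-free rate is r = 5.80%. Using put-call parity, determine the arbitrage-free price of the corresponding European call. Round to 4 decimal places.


Answer: Call price = 4.9392

Derivation:
Put-call parity: C - P = S_0 * exp(-qT) - K * exp(-rT).
S_0 * exp(-qT) = 55.8600 * 0.98314368 = 54.91840622
K * exp(-rT) = 59.4800 * 0.94364995 = 56.12829887
C = P + S*exp(-qT) - K*exp(-rT)
C = 6.1491 + 54.91840622 - 56.12829887 = 4.9392


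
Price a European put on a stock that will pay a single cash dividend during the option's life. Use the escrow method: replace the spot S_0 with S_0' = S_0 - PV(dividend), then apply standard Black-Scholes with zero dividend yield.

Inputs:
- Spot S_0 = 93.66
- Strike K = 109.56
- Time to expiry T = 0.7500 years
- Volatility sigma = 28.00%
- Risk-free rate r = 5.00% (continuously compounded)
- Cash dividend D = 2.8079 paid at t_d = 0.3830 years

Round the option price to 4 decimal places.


Answer: Price = 18.5152

Derivation:
PV(D) = D * exp(-r * t_d) = 2.8079 * 0.98103220 = 2.75464030
S_0' = S_0 - PV(D) = 93.6600 - 2.75464030 = 90.90535970
d1 = (ln(S_0'/K) + (r + sigma^2/2)*T) / (sigma*sqrt(T)) = -0.49385463
d2 = d1 - sigma*sqrt(T) = -0.73634174
exp(-rT) = 0.96319442
N(-d1) = 0.68929557; N(-d2) = 0.76923862
P = K * exp(-rT) * N(-d2) - S_0' * N(-d1) = 109.5600 * 0.96319442 * 0.76923862 - 90.90535970 * 0.68929557 = 18.5152


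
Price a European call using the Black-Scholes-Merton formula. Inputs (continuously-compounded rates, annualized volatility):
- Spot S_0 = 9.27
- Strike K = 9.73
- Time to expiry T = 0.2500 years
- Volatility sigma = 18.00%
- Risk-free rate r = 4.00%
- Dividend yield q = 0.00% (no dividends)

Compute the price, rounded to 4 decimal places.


d1 = (ln(S/K) + (r - q + 0.5*sigma^2) * T) / (sigma * sqrt(T)) = -0.38200574
d2 = d1 - sigma * sqrt(T) = -0.47200574
exp(-rT) = 0.99004983; exp(-qT) = 1.00000000
C = S_0 * exp(-qT) * N(d1) - K * exp(-rT) * N(d2)
N(d1) = 0.35122855; N(d2) = 0.31846135
C = 9.2700 * 1.00000000 * 0.35122855 - 9.7300 * 0.99004983 * 0.31846135 = 0.1881

Answer: Price = 0.1881


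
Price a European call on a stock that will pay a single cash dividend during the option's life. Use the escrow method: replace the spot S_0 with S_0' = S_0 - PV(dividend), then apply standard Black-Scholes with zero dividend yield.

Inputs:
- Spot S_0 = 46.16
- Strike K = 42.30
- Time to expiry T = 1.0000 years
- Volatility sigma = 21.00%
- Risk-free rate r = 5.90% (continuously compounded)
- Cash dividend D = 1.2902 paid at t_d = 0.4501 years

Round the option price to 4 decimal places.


PV(D) = D * exp(-r * t_d) = 1.2902 * 0.97379361 = 1.25638851
S_0' = S_0 - PV(D) = 46.1600 - 1.25638851 = 44.90361149
d1 = (ln(S_0'/K) + (r + sigma^2/2)*T) / (sigma*sqrt(T)) = 0.67038638
d2 = d1 - sigma*sqrt(T) = 0.46038638
exp(-rT) = 0.94270677
N(d1) = 0.74869424; N(d2) = 0.67738054
C = S_0' * N(d1) - K * exp(-rT) * N(d2) = 44.90361149 * 0.74869424 - 42.3000 * 0.94270677 * 0.67738054 = 6.6075

Answer: Price = 6.6075


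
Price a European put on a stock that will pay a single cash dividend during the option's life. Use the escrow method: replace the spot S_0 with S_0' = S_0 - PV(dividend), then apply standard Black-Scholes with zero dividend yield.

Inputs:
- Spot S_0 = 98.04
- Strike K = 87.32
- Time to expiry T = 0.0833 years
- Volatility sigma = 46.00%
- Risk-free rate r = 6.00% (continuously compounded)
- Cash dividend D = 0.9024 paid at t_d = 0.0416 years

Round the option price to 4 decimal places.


PV(D) = D * exp(-r * t_d) = 0.9024 * 0.99750711 = 0.90015042
S_0' = S_0 - PV(D) = 98.0400 - 0.90015042 = 97.13984958
d1 = (ln(S_0'/K) + (r + sigma^2/2)*T) / (sigma*sqrt(T)) = 0.90674653
d2 = d1 - sigma*sqrt(T) = 0.77398252
exp(-rT) = 0.99501447
N(-d1) = 0.18227043; N(-d2) = 0.21947056
P = K * exp(-rT) * N(-d2) - S_0' * N(-d1) = 87.3200 * 0.99501447 * 0.21947056 - 97.13984958 * 0.18227043 = 1.3629

Answer: Price = 1.3629


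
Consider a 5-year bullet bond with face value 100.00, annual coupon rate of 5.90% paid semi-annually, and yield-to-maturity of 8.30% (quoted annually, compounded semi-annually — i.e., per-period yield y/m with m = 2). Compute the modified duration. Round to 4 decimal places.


Answer: Modified duration = 4.1906

Derivation:
Coupon per period c = face * coupon_rate / m = 2.950000
Periods per year m = 2; per-period yield y/m = 0.041500
Number of cashflows N = 10
Cashflows (t years, CF_t, discount factor 1/(1+y/m)^(m*t), PV):
  t = 0.5000: CF_t = 2.950000, DF = 0.960154, PV = 2.832453
  t = 1.0000: CF_t = 2.950000, DF = 0.921895, PV = 2.719590
  t = 1.5000: CF_t = 2.950000, DF = 0.885161, PV = 2.611224
  t = 2.0000: CF_t = 2.950000, DF = 0.849890, PV = 2.507177
  t = 2.5000: CF_t = 2.950000, DF = 0.816025, PV = 2.407275
  t = 3.0000: CF_t = 2.950000, DF = 0.783510, PV = 2.311353
  t = 3.5000: CF_t = 2.950000, DF = 0.752290, PV = 2.219254
  t = 4.0000: CF_t = 2.950000, DF = 0.722314, PV = 2.130825
  t = 4.5000: CF_t = 2.950000, DF = 0.693532, PV = 2.045920
  t = 5.0000: CF_t = 102.950000, DF = 0.665897, PV = 68.554128
Price P = sum_t PV_t = 90.339199
First compute Macaulay numerator sum_t t * PV_t:
  t * PV_t at t = 0.5000: 1.416227
  t * PV_t at t = 1.0000: 2.719590
  t * PV_t at t = 1.5000: 3.916837
  t * PV_t at t = 2.0000: 5.014353
  t * PV_t at t = 2.5000: 6.018187
  t * PV_t at t = 3.0000: 6.934060
  t * PV_t at t = 3.5000: 7.767391
  t * PV_t at t = 4.0000: 8.523301
  t * PV_t at t = 4.5000: 9.206638
  t * PV_t at t = 5.0000: 342.770638
Macaulay duration D = 394.287220 / 90.339199 = 4.364520
Modified duration = D / (1 + y/m) = 4.364520 / (1 + 0.041500) = 4.190609


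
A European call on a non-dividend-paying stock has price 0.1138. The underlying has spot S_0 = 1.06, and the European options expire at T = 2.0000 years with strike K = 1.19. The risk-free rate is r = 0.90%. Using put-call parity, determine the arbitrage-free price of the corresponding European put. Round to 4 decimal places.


Answer: Put price = 0.2226

Derivation:
Put-call parity: C - P = S_0 * exp(-qT) - K * exp(-rT).
S_0 * exp(-qT) = 1.0600 * 1.00000000 = 1.06000000
K * exp(-rT) = 1.1900 * 0.98216103 = 1.16877163
P = C - S*exp(-qT) + K*exp(-rT)
P = 0.1138 - 1.06000000 + 1.16877163 = 0.2226


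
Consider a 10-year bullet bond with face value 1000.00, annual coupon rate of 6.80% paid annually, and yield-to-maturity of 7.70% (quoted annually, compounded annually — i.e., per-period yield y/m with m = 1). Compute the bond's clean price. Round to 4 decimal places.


Answer: Price = 938.7835

Derivation:
Coupon per period c = face * coupon_rate / m = 68.000000
Periods per year m = 1; per-period yield y/m = 0.077000
Number of cashflows N = 10
Cashflows (t years, CF_t, discount factor 1/(1+y/m)^(m*t), PV):
  t = 1.0000: CF_t = 68.000000, DF = 0.928505, PV = 63.138347
  t = 2.0000: CF_t = 68.000000, DF = 0.862122, PV = 58.624278
  t = 3.0000: CF_t = 68.000000, DF = 0.800484, PV = 54.432941
  t = 4.0000: CF_t = 68.000000, DF = 0.743254, PV = 50.541264
  t = 5.0000: CF_t = 68.000000, DF = 0.690115, PV = 46.927822
  t = 6.0000: CF_t = 68.000000, DF = 0.640775, PV = 43.572722
  t = 7.0000: CF_t = 68.000000, DF = 0.594963, PV = 40.457495
  t = 8.0000: CF_t = 68.000000, DF = 0.552426, PV = 37.564991
  t = 9.0000: CF_t = 68.000000, DF = 0.512931, PV = 34.879286
  t = 10.0000: CF_t = 1068.000000, DF = 0.476259, PV = 508.644344
Price P = sum_t PV_t = 938.783490


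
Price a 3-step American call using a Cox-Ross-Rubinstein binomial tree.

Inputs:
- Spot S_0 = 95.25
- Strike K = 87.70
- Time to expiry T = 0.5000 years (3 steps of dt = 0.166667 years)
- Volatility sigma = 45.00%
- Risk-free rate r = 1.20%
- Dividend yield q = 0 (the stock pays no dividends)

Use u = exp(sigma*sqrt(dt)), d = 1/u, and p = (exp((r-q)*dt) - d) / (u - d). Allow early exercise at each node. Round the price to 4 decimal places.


dt = T/N = 0.166667
u = exp(sigma*sqrt(dt)) = 1.201669; d = 1/u = 0.832176
p = (exp((r-q)*dt) - d) / (u - d) = 0.459619
Discount per step: exp(-r*dt) = 0.998002
Stock lattice S(k, i) with i counting down-moves:
  k=0: S(0,0) = 95.2500
  k=1: S(1,0) = 114.4590; S(1,1) = 79.2647
  k=2: S(2,0) = 137.5419; S(2,1) = 95.2500; S(2,2) = 65.9622
  k=3: S(3,0) = 165.2799; S(3,1) = 114.4590; S(3,2) = 79.2647; S(3,3) = 54.8921
Terminal payoffs V(N, i) = max(S_T - K, 0):
  V(3,0) = 77.579868; V(3,1) = 26.759007; V(3,2) = 0.000000; V(3,3) = 0.000000
Backward induction: V(k, i) = exp(-r*dt) * [p * V(k+1, i) + (1-p) * V(k+1, i+1)]; then take max(V_cont, immediate exercise) for American.
  V(2,0) = exp(-r*dt) * [p*77.579868 + (1-p)*26.759007] = 50.017108; exercise = 49.841883; V(2,0) = max -> 50.017108
  V(2,1) = exp(-r*dt) * [p*26.759007 + (1-p)*0.000000] = 12.274376; exercise = 7.550000; V(2,1) = max -> 12.274376
  V(2,2) = exp(-r*dt) * [p*0.000000 + (1-p)*0.000000] = 0.000000; exercise = 0.000000; V(2,2) = max -> 0.000000
  V(1,0) = exp(-r*dt) * [p*50.017108 + (1-p)*12.274376] = 29.562470; exercise = 26.759007; V(1,0) = max -> 29.562470
  V(1,1) = exp(-r*dt) * [p*12.274376 + (1-p)*0.000000] = 5.630265; exercise = 0.000000; V(1,1) = max -> 5.630265
  V(0,0) = exp(-r*dt) * [p*29.562470 + (1-p)*5.630265] = 16.596735; exercise = 7.550000; V(0,0) = max -> 16.596735

Answer: Price = V(0,0) = 16.5967


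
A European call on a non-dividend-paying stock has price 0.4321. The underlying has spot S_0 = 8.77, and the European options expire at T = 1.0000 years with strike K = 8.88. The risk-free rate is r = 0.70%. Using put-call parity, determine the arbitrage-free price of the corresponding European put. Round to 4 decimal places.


Put-call parity: C - P = S_0 * exp(-qT) - K * exp(-rT).
S_0 * exp(-qT) = 8.7700 * 1.00000000 = 8.77000000
K * exp(-rT) = 8.8800 * 0.99302444 = 8.81805705
P = C - S*exp(-qT) + K*exp(-rT)
P = 0.4321 - 8.77000000 + 8.81805705 = 0.4802

Answer: Put price = 0.4802


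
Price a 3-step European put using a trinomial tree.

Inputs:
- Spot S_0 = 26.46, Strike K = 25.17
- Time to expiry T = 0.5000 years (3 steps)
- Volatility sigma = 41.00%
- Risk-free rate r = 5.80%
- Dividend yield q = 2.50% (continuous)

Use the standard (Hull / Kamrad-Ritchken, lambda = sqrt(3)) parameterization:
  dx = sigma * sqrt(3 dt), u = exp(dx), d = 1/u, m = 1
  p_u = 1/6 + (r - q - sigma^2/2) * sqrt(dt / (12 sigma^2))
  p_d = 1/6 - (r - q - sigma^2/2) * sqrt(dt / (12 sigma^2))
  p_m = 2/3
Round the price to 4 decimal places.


dt = T/N = 0.166667; dx = sigma*sqrt(3*dt) = 0.289914
u = exp(dx) = 1.336312; d = 1/u = 0.748328
p_u = 0.151993, p_m = 0.666667, p_d = 0.181341
Discount per step: exp(-r*dt) = 0.990380
Stock lattice S(k, j) with j the centered position index:
  k=0: S(0,+0) = 26.4600
  k=1: S(1,-1) = 19.8008; S(1,+0) = 26.4600; S(1,+1) = 35.3588
  k=2: S(2,-2) = 14.8175; S(2,-1) = 19.8008; S(2,+0) = 26.4600; S(2,+1) = 35.3588; S(2,+2) = 47.2504
  k=3: S(3,-3) = 11.0883; S(3,-2) = 14.8175; S(3,-1) = 19.8008; S(3,+0) = 26.4600; S(3,+1) = 35.3588; S(3,+2) = 47.2504; S(3,+3) = 63.1413
Terminal payoffs V(N, j) = max(K - S_T, 0):
  V(3,-3) = 14.081674; V(3,-2) = 10.352534; V(3,-1) = 5.369239; V(3,+0) = 0.000000; V(3,+1) = 0.000000; V(3,+2) = 0.000000; V(3,+3) = 0.000000
Backward induction: V(k, j) = exp(-r*dt) * [p_u * V(k+1, j+1) + p_m * V(k+1, j) + p_d * V(k+1, j-1)]
  V(2,-2) = exp(-r*dt) * [p_u*5.369239 + p_m*10.352534 + p_d*14.081674] = 10.172542
  V(2,-1) = exp(-r*dt) * [p_u*0.000000 + p_m*5.369239 + p_d*10.352534] = 5.404332
  V(2,+0) = exp(-r*dt) * [p_u*0.000000 + p_m*0.000000 + p_d*5.369239] = 0.964294
  V(2,+1) = exp(-r*dt) * [p_u*0.000000 + p_m*0.000000 + p_d*0.000000] = 0.000000
  V(2,+2) = exp(-r*dt) * [p_u*0.000000 + p_m*0.000000 + p_d*0.000000] = 0.000000
  V(1,-1) = exp(-r*dt) * [p_u*0.964294 + p_m*5.404332 + p_d*10.172542] = 5.540332
  V(1,+0) = exp(-r*dt) * [p_u*0.000000 + p_m*0.964294 + p_d*5.404332] = 1.607275
  V(1,+1) = exp(-r*dt) * [p_u*0.000000 + p_m*0.000000 + p_d*0.964294] = 0.173183
  V(0,+0) = exp(-r*dt) * [p_u*0.173183 + p_m*1.607275 + p_d*5.540332] = 2.082300

Answer: Price = V(0,0) = 2.0823


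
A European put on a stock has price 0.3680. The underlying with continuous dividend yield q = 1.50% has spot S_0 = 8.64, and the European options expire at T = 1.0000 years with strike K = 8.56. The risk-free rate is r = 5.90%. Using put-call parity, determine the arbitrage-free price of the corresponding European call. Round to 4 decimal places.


Answer: Call price = 0.8098

Derivation:
Put-call parity: C - P = S_0 * exp(-qT) - K * exp(-rT).
S_0 * exp(-qT) = 8.6400 * 0.98511194 = 8.51136716
K * exp(-rT) = 8.5600 * 0.94270677 = 8.06956994
C = P + S*exp(-qT) - K*exp(-rT)
C = 0.3680 + 8.51136716 - 8.06956994 = 0.8098


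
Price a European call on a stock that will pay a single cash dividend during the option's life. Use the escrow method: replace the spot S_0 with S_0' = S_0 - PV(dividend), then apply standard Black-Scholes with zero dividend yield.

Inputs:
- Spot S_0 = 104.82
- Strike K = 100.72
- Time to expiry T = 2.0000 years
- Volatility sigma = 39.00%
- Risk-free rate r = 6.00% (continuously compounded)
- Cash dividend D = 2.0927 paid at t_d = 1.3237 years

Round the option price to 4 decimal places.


Answer: Price = 28.3234

Derivation:
PV(D) = D * exp(-r * t_d) = 2.0927 * 0.92365006 = 1.93292248
S_0' = S_0 - PV(D) = 104.8200 - 1.93292248 = 102.88707752
d1 = (ln(S_0'/K) + (r + sigma^2/2)*T) / (sigma*sqrt(T)) = 0.53193950
d2 = d1 - sigma*sqrt(T) = -0.01960379
exp(-rT) = 0.88692044
N(d1) = 0.70261605; N(d2) = 0.49217972
C = S_0' * N(d1) - K * exp(-rT) * N(d2) = 102.88707752 * 0.70261605 - 100.7200 * 0.88692044 * 0.49217972 = 28.3234


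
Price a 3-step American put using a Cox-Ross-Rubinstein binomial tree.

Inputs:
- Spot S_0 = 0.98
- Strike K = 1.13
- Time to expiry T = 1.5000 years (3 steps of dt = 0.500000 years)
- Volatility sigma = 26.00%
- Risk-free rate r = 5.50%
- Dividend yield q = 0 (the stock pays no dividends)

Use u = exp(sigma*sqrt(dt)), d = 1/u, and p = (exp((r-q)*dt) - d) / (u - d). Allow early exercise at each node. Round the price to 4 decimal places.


dt = T/N = 0.500000
u = exp(sigma*sqrt(dt)) = 1.201833; d = 1/u = 0.832062
p = (exp((r-q)*dt) - d) / (u - d) = 0.529570
Discount per step: exp(-r*dt) = 0.972875
Stock lattice S(k, i) with i counting down-moves:
  k=0: S(0,0) = 0.9800
  k=1: S(1,0) = 1.1778; S(1,1) = 0.8154
  k=2: S(2,0) = 1.4155; S(2,1) = 0.9800; S(2,2) = 0.6785
  k=3: S(3,0) = 1.7012; S(3,1) = 1.1778; S(3,2) = 0.8154; S(3,3) = 0.5645
Terminal payoffs V(N, i) = max(K - S_T, 0):
  V(3,0) = 0.000000; V(3,1) = 0.000000; V(3,2) = 0.314579; V(3,3) = 0.565461
Backward induction: V(k, i) = exp(-r*dt) * [p * V(k+1, i) + (1-p) * V(k+1, i+1)]; then take max(V_cont, immediate exercise) for American.
  V(2,0) = exp(-r*dt) * [p*0.000000 + (1-p)*0.000000] = 0.000000; exercise = 0.000000; V(2,0) = max -> 0.000000
  V(2,1) = exp(-r*dt) * [p*0.000000 + (1-p)*0.314579] = 0.143973; exercise = 0.150000; V(2,1) = max -> 0.150000
  V(2,2) = exp(-r*dt) * [p*0.314579 + (1-p)*0.565461] = 0.420867; exercise = 0.451519; V(2,2) = max -> 0.451519
  V(1,0) = exp(-r*dt) * [p*0.000000 + (1-p)*0.150000] = 0.068650; exercise = 0.000000; V(1,0) = max -> 0.068650
  V(1,1) = exp(-r*dt) * [p*0.150000 + (1-p)*0.451519] = 0.283927; exercise = 0.314579; V(1,1) = max -> 0.314579
  V(0,0) = exp(-r*dt) * [p*0.068650 + (1-p)*0.314579] = 0.179342; exercise = 0.150000; V(0,0) = max -> 0.179342

Answer: Price = V(0,0) = 0.1793


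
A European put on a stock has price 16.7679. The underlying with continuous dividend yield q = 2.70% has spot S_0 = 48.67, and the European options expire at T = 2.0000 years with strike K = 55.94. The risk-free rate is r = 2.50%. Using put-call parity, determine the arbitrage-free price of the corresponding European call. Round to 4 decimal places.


Answer: Call price = 9.6676

Derivation:
Put-call parity: C - P = S_0 * exp(-qT) - K * exp(-rT).
S_0 * exp(-qT) = 48.6700 * 0.94743211 = 46.11152062
K * exp(-rT) = 55.9400 * 0.95122942 = 53.21177401
C = P + S*exp(-qT) - K*exp(-rT)
C = 16.7679 + 46.11152062 - 53.21177401 = 9.6676


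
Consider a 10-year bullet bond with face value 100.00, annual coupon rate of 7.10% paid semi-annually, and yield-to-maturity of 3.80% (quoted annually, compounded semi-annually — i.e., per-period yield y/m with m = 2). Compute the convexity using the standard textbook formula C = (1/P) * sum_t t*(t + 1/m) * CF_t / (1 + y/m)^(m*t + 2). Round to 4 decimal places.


Coupon per period c = face * coupon_rate / m = 3.550000
Periods per year m = 2; per-period yield y/m = 0.019000
Number of cashflows N = 20
Cashflows (t years, CF_t, discount factor 1/(1+y/m)^(m*t), PV):
  t = 0.5000: CF_t = 3.550000, DF = 0.981354, PV = 3.483808
  t = 1.0000: CF_t = 3.550000, DF = 0.963056, PV = 3.418850
  t = 1.5000: CF_t = 3.550000, DF = 0.945099, PV = 3.355103
  t = 2.0000: CF_t = 3.550000, DF = 0.927477, PV = 3.292544
  t = 2.5000: CF_t = 3.550000, DF = 0.910184, PV = 3.231152
  t = 3.0000: CF_t = 3.550000, DF = 0.893213, PV = 3.170905
  t = 3.5000: CF_t = 3.550000, DF = 0.876558, PV = 3.111781
  t = 4.0000: CF_t = 3.550000, DF = 0.860214, PV = 3.053760
  t = 4.5000: CF_t = 3.550000, DF = 0.844175, PV = 2.996820
  t = 5.0000: CF_t = 3.550000, DF = 0.828434, PV = 2.940942
  t = 5.5000: CF_t = 3.550000, DF = 0.812988, PV = 2.886106
  t = 6.0000: CF_t = 3.550000, DF = 0.797829, PV = 2.832293
  t = 6.5000: CF_t = 3.550000, DF = 0.782953, PV = 2.779483
  t = 7.0000: CF_t = 3.550000, DF = 0.768354, PV = 2.727657
  t = 7.5000: CF_t = 3.550000, DF = 0.754028, PV = 2.676798
  t = 8.0000: CF_t = 3.550000, DF = 0.739968, PV = 2.626887
  t = 8.5000: CF_t = 3.550000, DF = 0.726171, PV = 2.577907
  t = 9.0000: CF_t = 3.550000, DF = 0.712631, PV = 2.529840
  t = 9.5000: CF_t = 3.550000, DF = 0.699343, PV = 2.482669
  t = 10.0000: CF_t = 103.550000, DF = 0.686304, PV = 71.066745
Price P = sum_t PV_t = 127.242050
Convexity numerator sum_t t*(t + 1/m) * CF_t / (1+y/m)^(m*t + 2):
  t = 0.5000: term = 1.677551
  t = 1.0000: term = 4.938816
  t = 1.5000: term = 9.693457
  t = 2.0000: term = 15.854526
  t = 2.5000: term = 23.338360
  t = 3.0000: term = 32.064478
  t = 3.5000: term = 41.955484
  t = 4.0000: term = 52.936963
  t = 4.5000: term = 64.937393
  t = 5.0000: term = 77.888051
  t = 5.5000: term = 91.722926
  t = 6.0000: term = 106.378628
  t = 6.5000: term = 121.794307
  t = 7.0000: term = 137.911573
  t = 7.5000: term = 154.674413
  t = 8.0000: term = 172.029114
  t = 8.5000: term = 189.924194
  t = 9.0000: term = 208.310321
  t = 9.5000: term = 227.140247
  t = 10.0000: term = 7186.333273
Convexity = (1/P) * sum = 8921.504075 / 127.242050 = 70.114432

Answer: Convexity = 70.1144


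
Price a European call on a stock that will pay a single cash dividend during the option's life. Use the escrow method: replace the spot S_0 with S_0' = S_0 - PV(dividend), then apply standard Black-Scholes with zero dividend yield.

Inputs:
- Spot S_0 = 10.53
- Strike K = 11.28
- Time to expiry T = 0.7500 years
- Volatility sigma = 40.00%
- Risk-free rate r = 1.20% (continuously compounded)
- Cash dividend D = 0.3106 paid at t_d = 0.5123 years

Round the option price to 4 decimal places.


PV(D) = D * exp(-r * t_d) = 0.3106 * 0.99387126 = 0.30869641
S_0' = S_0 - PV(D) = 10.5300 - 0.30869641 = 10.22130359
d1 = (ln(S_0'/K) + (r + sigma^2/2)*T) / (sigma*sqrt(T)) = -0.08532405
d2 = d1 - sigma*sqrt(T) = -0.43173421
exp(-rT) = 0.99104038
N(d1) = 0.46600189; N(d2) = 0.33296730
C = S_0' * N(d1) - K * exp(-rT) * N(d2) = 10.22130359 * 0.46600189 - 11.2800 * 0.99104038 * 0.33296730 = 1.0409

Answer: Price = 1.0409


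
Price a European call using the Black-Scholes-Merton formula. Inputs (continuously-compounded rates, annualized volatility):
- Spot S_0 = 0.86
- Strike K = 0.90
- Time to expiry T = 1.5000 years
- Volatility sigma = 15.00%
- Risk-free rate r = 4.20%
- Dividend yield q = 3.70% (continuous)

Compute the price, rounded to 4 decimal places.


Answer: Price = 0.0462

Derivation:
d1 = (ln(S/K) + (r - q + 0.5*sigma^2) * T) / (sigma * sqrt(T)) = -0.11478513
d2 = d1 - sigma * sqrt(T) = -0.29849686
exp(-rT) = 0.93894347; exp(-qT) = 0.94601202
C = S_0 * exp(-qT) * N(d1) - K * exp(-rT) * N(d2)
N(d1) = 0.45430772; N(d2) = 0.38266199
C = 0.8600 * 0.94601202 * 0.45430772 - 0.9000 * 0.93894347 * 0.38266199 = 0.0462


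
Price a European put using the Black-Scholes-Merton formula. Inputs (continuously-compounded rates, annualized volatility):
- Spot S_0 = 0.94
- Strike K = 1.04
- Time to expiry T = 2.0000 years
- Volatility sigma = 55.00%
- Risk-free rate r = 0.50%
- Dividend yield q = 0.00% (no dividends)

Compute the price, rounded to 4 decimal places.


d1 = (ln(S/K) + (r - q + 0.5*sigma^2) * T) / (sigma * sqrt(T)) = 0.27179113
d2 = d1 - sigma * sqrt(T) = -0.50602633
exp(-rT) = 0.99004983; exp(-qT) = 1.00000000
P = K * exp(-rT) * N(-d2) - S_0 * exp(-qT) * N(-d1)
N(-d1) = 0.39289131; N(-d2) = 0.69358092
P = 1.0400 * 0.99004983 * 0.69358092 - 0.9400 * 1.00000000 * 0.39289131 = 0.3448

Answer: Price = 0.3448


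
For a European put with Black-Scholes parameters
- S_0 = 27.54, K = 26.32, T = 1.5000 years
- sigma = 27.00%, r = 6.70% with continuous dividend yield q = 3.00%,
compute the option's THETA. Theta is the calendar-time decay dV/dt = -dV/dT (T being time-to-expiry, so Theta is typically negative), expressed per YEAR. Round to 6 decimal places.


Answer: Theta = -0.579709

Derivation:
d1 = 0.4701973583; d2 = 0.1395162430
phi(d1) = 0.3571921842; exp(-qT) = 0.9559974818; exp(-rT) = 0.9043851124
Theta = -S*exp(-qT)*phi(d1)*sigma/(2*sqrt(T)) + r*K*exp(-rT)*N(-d2) - q*S*exp(-qT)*N(-d1)
N(-d1) = 0.3191070107; N(-d2) = 0.4445211107; sqrt(T) = 1.2247448714
Term 1 = -27.5400 * 0.9559974818 * 0.3571921842 * 0.2700 / (2 * 1.2247448714) = -1.0365989644
Term 2 = 0.0670 * 26.3200 * 0.9043851124 * 0.4445211107 = 0.7089351063
Term 3 = -0.0300 * 27.5400 * 0.9559974818 * 0.3191070107 = -0.2520451150
Theta = -1.0365989644 + (0.7089351063) + (-0.2520451150) = -0.579709


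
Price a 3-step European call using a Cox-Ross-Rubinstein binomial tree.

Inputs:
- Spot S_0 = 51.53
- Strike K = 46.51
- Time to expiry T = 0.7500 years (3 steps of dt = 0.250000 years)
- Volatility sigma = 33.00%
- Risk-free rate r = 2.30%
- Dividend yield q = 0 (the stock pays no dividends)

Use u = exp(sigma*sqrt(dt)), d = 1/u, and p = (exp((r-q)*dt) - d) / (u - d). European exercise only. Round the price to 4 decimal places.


Answer: Price = V(0,0) = 9.0333

Derivation:
dt = T/N = 0.250000
u = exp(sigma*sqrt(dt)) = 1.179393; d = 1/u = 0.847894
p = (exp((r-q)*dt) - d) / (u - d) = 0.476239
Discount per step: exp(-r*dt) = 0.994266
Stock lattice S(k, i) with i counting down-moves:
  k=0: S(0,0) = 51.5300
  k=1: S(1,0) = 60.7741; S(1,1) = 43.6920
  k=2: S(2,0) = 71.6766; S(2,1) = 51.5300; S(2,2) = 37.0461
  k=3: S(3,0) = 84.5349; S(3,1) = 60.7741; S(3,2) = 43.6920; S(3,3) = 31.4112
Terminal payoffs V(N, i) = max(S_T - K, 0):
  V(3,0) = 38.024874; V(3,1) = 14.264127; V(3,2) = 0.000000; V(3,3) = 0.000000
Backward induction: V(k, i) = exp(-r*dt) * [p * V(k+1, i) + (1-p) * V(k+1, i+1)].
  V(2,0) = exp(-r*dt) * [p*38.024874 + (1-p)*14.264127] = 25.433253
  V(2,1) = exp(-r*dt) * [p*14.264127 + (1-p)*0.000000] = 6.754181
  V(2,2) = exp(-r*dt) * [p*0.000000 + (1-p)*0.000000] = 0.000000
  V(1,0) = exp(-r*dt) * [p*25.433253 + (1-p)*6.754181] = 15.560150
  V(1,1) = exp(-r*dt) * [p*6.754181 + (1-p)*0.000000] = 3.198160
  V(0,0) = exp(-r*dt) * [p*15.560150 + (1-p)*3.198160] = 9.033327


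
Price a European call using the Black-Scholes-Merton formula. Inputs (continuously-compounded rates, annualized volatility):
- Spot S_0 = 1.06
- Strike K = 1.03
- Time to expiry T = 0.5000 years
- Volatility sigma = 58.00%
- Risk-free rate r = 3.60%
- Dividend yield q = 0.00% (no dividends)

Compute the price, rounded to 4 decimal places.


d1 = (ln(S/K) + (r - q + 0.5*sigma^2) * T) / (sigma * sqrt(T)) = 0.31895418
d2 = d1 - sigma * sqrt(T) = -0.09116775
exp(-rT) = 0.98216103; exp(-qT) = 1.00000000
C = S_0 * exp(-qT) * N(d1) - K * exp(-rT) * N(d2)
N(d1) = 0.62511937; N(d2) = 0.46367965
C = 1.0600 * 1.00000000 * 0.62511937 - 1.0300 * 0.98216103 * 0.46367965 = 0.1936

Answer: Price = 0.1936


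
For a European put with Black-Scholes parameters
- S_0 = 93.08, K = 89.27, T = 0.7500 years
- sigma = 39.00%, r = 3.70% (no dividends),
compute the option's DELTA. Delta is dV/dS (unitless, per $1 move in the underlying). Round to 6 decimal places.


Answer: Delta = -0.353913

Derivation:
d1 = 0.3747783506; d2 = 0.0370284431
phi(d1) = 0.3718859941; exp(-qT) = 1.0000000000; exp(-rT) = 0.9726314943
N(-d1) = 0.3539126582
Delta = -exp(-qT) * N(-d1) = -1.0000000000 * 0.3539126582 = -0.353913


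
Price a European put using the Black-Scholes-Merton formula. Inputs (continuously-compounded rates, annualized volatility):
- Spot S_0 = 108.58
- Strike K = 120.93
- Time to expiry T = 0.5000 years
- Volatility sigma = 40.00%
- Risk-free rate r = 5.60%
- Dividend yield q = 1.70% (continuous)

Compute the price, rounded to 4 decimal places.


Answer: Price = 18.2379

Derivation:
d1 = (ln(S/K) + (r - q + 0.5*sigma^2) * T) / (sigma * sqrt(T)) = -0.17049984
d2 = d1 - sigma * sqrt(T) = -0.45334255
exp(-rT) = 0.97238837; exp(-qT) = 0.99153602
P = K * exp(-rT) * N(-d2) - S_0 * exp(-qT) * N(-d1)
N(-d1) = 0.56769147; N(-d2) = 0.67484895
P = 120.9300 * 0.97238837 * 0.67484895 - 108.5800 * 0.99153602 * 0.56769147 = 18.2379


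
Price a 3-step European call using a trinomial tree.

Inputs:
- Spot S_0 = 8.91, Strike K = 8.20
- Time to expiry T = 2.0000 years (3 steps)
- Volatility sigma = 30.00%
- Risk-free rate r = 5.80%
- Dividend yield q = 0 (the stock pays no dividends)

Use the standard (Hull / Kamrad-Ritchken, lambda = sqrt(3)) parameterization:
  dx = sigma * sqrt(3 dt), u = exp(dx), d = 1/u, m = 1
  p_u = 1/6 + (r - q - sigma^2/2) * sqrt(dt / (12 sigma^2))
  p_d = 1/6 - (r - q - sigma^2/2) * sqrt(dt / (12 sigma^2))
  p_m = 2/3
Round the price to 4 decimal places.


Answer: Price = V(0,0) = 2.2855

Derivation:
dt = T/N = 0.666667; dx = sigma*sqrt(3*dt) = 0.424264
u = exp(dx) = 1.528465; d = 1/u = 0.654251
p_u = 0.176880, p_m = 0.666667, p_d = 0.156453
Discount per step: exp(-r*dt) = 0.962071
Stock lattice S(k, j) with j the centered position index:
  k=0: S(0,+0) = 8.9100
  k=1: S(1,-1) = 5.8294; S(1,+0) = 8.9100; S(1,+1) = 13.6186
  k=2: S(2,-2) = 3.8139; S(2,-1) = 5.8294; S(2,+0) = 8.9100; S(2,+1) = 13.6186; S(2,+2) = 20.8156
  k=3: S(3,-3) = 2.4952; S(3,-2) = 3.8139; S(3,-1) = 5.8294; S(3,+0) = 8.9100; S(3,+1) = 13.6186; S(3,+2) = 20.8156; S(3,+3) = 31.8159
Terminal payoffs V(N, j) = max(S_T - K, 0):
  V(3,-3) = 0.000000; V(3,-2) = 0.000000; V(3,-1) = 0.000000; V(3,+0) = 0.710000; V(3,+1) = 5.418625; V(3,+2) = 12.615593; V(3,+3) = 23.615909
Backward induction: V(k, j) = exp(-r*dt) * [p_u * V(k+1, j+1) + p_m * V(k+1, j) + p_d * V(k+1, j-1)]
  V(2,-2) = exp(-r*dt) * [p_u*0.000000 + p_m*0.000000 + p_d*0.000000] = 0.000000
  V(2,-1) = exp(-r*dt) * [p_u*0.710000 + p_m*0.000000 + p_d*0.000000] = 0.120822
  V(2,+0) = exp(-r*dt) * [p_u*5.418625 + p_m*0.710000 + p_d*0.000000] = 1.377476
  V(2,+1) = exp(-r*dt) * [p_u*12.615593 + p_m*5.418625 + p_d*0.710000] = 5.729086
  V(2,+2) = exp(-r*dt) * [p_u*23.615909 + p_m*12.615593 + p_d*5.418625] = 12.925763
  V(1,-1) = exp(-r*dt) * [p_u*1.377476 + p_m*0.120822 + p_d*0.000000] = 0.311900
  V(1,+0) = exp(-r*dt) * [p_u*5.729086 + p_m*1.377476 + p_d*0.120822] = 1.876601
  V(1,+1) = exp(-r*dt) * [p_u*12.925763 + p_m*5.729086 + p_d*1.377476] = 6.081460
  V(0,+0) = exp(-r*dt) * [p_u*6.081460 + p_m*1.876601 + p_d*0.311900] = 2.285455


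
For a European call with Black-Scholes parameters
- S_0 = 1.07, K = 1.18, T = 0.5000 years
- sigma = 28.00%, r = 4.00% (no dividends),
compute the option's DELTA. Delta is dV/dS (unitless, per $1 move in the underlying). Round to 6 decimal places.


d1 = -0.2942361725; d2 = -0.4922260713
phi(d1) = 0.3820415159; exp(-qT) = 1.0000000000; exp(-rT) = 0.9801986733
N(d1) = 0.3842887208
Delta = exp(-qT) * N(d1) = 1.0000000000 * 0.3842887208 = 0.384289

Answer: Delta = 0.384289


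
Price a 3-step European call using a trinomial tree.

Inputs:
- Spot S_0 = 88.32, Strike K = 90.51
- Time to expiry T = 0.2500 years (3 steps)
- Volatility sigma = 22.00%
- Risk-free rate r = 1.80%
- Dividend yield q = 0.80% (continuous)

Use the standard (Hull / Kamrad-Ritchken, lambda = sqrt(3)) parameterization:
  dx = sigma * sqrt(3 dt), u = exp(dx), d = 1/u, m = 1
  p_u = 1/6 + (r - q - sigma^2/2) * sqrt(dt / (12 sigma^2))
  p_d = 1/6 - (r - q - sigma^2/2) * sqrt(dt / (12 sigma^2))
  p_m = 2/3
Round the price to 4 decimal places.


dt = T/N = 0.083333; dx = sigma*sqrt(3*dt) = 0.110000
u = exp(dx) = 1.116278; d = 1/u = 0.895834
p_u = 0.161288, p_m = 0.666667, p_d = 0.172045
Discount per step: exp(-r*dt) = 0.998501
Stock lattice S(k, j) with j the centered position index:
  k=0: S(0,+0) = 88.3200
  k=1: S(1,-1) = 79.1201; S(1,+0) = 88.3200; S(1,+1) = 98.5897
  k=2: S(2,-2) = 70.8785; S(2,-1) = 79.1201; S(2,+0) = 88.3200; S(2,+1) = 98.5897; S(2,+2) = 110.0535
  k=3: S(3,-3) = 63.4953; S(3,-2) = 70.8785; S(3,-1) = 79.1201; S(3,+0) = 88.3200; S(3,+1) = 98.5897; S(3,+2) = 110.0535; S(3,+3) = 122.8503
Terminal payoffs V(N, j) = max(S_T - K, 0):
  V(3,-3) = 0.000000; V(3,-2) = 0.000000; V(3,-1) = 0.000000; V(3,+0) = 0.000000; V(3,+1) = 8.079679; V(3,+2) = 19.543497; V(3,+3) = 32.340305
Backward induction: V(k, j) = exp(-r*dt) * [p_u * V(k+1, j+1) + p_m * V(k+1, j) + p_d * V(k+1, j-1)]
  V(2,-2) = exp(-r*dt) * [p_u*0.000000 + p_m*0.000000 + p_d*0.000000] = 0.000000
  V(2,-1) = exp(-r*dt) * [p_u*0.000000 + p_m*0.000000 + p_d*0.000000] = 0.000000
  V(2,+0) = exp(-r*dt) * [p_u*8.079679 + p_m*0.000000 + p_d*0.000000] = 1.301201
  V(2,+1) = exp(-r*dt) * [p_u*19.543497 + p_m*8.079679 + p_d*0.000000] = 8.525784
  V(2,+2) = exp(-r*dt) * [p_u*32.340305 + p_m*19.543497 + p_d*8.079679] = 19.605739
  V(1,-1) = exp(-r*dt) * [p_u*1.301201 + p_m*0.000000 + p_d*0.000000] = 0.209553
  V(1,+0) = exp(-r*dt) * [p_u*8.525784 + p_m*1.301201 + p_d*0.000000] = 2.239212
  V(1,+1) = exp(-r*dt) * [p_u*19.605739 + p_m*8.525784 + p_d*1.301201] = 9.056295
  V(0,+0) = exp(-r*dt) * [p_u*9.056295 + p_m*2.239212 + p_d*0.209553] = 2.985050

Answer: Price = V(0,0) = 2.9851


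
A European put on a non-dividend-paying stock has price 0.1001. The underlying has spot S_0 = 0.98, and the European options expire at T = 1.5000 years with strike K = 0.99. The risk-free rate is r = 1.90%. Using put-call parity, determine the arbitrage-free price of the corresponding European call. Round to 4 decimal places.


Put-call parity: C - P = S_0 * exp(-qT) - K * exp(-rT).
S_0 * exp(-qT) = 0.9800 * 1.00000000 = 0.98000000
K * exp(-rT) = 0.9900 * 0.97190229 = 0.96218327
C = P + S*exp(-qT) - K*exp(-rT)
C = 0.1001 + 0.98000000 - 0.96218327 = 0.1179

Answer: Call price = 0.1179


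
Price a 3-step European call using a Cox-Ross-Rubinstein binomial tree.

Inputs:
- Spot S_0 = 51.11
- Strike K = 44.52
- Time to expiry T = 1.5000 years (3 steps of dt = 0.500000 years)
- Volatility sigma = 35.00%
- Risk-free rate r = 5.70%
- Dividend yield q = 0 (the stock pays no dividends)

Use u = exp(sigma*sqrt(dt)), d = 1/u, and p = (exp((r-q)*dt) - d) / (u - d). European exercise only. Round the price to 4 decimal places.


dt = T/N = 0.500000
u = exp(sigma*sqrt(dt)) = 1.280803; d = 1/u = 0.780760
p = (exp((r-q)*dt) - d) / (u - d) = 0.496257
Discount per step: exp(-r*dt) = 0.971902
Stock lattice S(k, i) with i counting down-moves:
  k=0: S(0,0) = 51.1100
  k=1: S(1,0) = 65.4619; S(1,1) = 39.9046
  k=2: S(2,0) = 83.8437; S(2,1) = 51.1100; S(2,2) = 31.1560
  k=3: S(3,0) = 107.3873; S(3,1) = 65.4619; S(3,2) = 39.9046; S(3,3) = 24.3253
Terminal payoffs V(N, i) = max(S_T - K, 0):
  V(3,0) = 62.867339; V(3,1) = 20.941851; V(3,2) = 0.000000; V(3,3) = 0.000000
Backward induction: V(k, i) = exp(-r*dt) * [p * V(k+1, i) + (1-p) * V(k+1, i+1)].
  V(2,0) = exp(-r*dt) * [p*62.867339 + (1-p)*20.941851] = 40.574658
  V(2,1) = exp(-r*dt) * [p*20.941851 + (1-p)*0.000000] = 10.100535
  V(2,2) = exp(-r*dt) * [p*0.000000 + (1-p)*0.000000] = 0.000000
  V(1,0) = exp(-r*dt) * [p*40.574658 + (1-p)*10.100535] = 24.514811
  V(1,1) = exp(-r*dt) * [p*10.100535 + (1-p)*0.000000] = 4.871623
  V(0,0) = exp(-r*dt) * [p*24.514811 + (1-p)*4.871623] = 14.208914

Answer: Price = V(0,0) = 14.2089


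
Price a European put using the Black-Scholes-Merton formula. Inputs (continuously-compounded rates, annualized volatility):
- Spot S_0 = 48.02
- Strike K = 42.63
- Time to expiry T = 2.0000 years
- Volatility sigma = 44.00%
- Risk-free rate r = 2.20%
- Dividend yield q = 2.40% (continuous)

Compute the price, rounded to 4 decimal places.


d1 = (ln(S/K) + (r - q + 0.5*sigma^2) * T) / (sigma * sqrt(T)) = 0.49603438
d2 = d1 - sigma * sqrt(T) = -0.12621959
exp(-rT) = 0.95695396; exp(-qT) = 0.95313379
P = K * exp(-rT) * N(-d2) - S_0 * exp(-qT) * N(-d1)
N(-d1) = 0.30993508; N(-d2) = 0.55022095
P = 42.6300 * 0.95695396 * 0.55022095 - 48.0200 * 0.95313379 * 0.30993508 = 8.2607

Answer: Price = 8.2607


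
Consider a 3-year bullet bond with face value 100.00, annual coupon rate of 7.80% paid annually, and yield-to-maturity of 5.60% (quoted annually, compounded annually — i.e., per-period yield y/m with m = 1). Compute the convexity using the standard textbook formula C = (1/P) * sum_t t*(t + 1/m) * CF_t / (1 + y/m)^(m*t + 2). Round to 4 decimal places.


Answer: Convexity = 9.7804

Derivation:
Coupon per period c = face * coupon_rate / m = 7.800000
Periods per year m = 1; per-period yield y/m = 0.056000
Number of cashflows N = 3
Cashflows (t years, CF_t, discount factor 1/(1+y/m)^(m*t), PV):
  t = 1.0000: CF_t = 7.800000, DF = 0.946970, PV = 7.386364
  t = 2.0000: CF_t = 7.800000, DF = 0.896752, PV = 6.994663
  t = 3.0000: CF_t = 107.800000, DF = 0.849197, PV = 91.543393
Price P = sum_t PV_t = 105.924419
Convexity numerator sum_t t*(t + 1/m) * CF_t / (1+y/m)^(m*t + 2):
  t = 1.0000: term = 13.247467
  t = 2.0000: term = 37.634849
  t = 3.0000: term = 985.100220
Convexity = (1/P) * sum = 1035.982536 / 105.924419 = 9.780394


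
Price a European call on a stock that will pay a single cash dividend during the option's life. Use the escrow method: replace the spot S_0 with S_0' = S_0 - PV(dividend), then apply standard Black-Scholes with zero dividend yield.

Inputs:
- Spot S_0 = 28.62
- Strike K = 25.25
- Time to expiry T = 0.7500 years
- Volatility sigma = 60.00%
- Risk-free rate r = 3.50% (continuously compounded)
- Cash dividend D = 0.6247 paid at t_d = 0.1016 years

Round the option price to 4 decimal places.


Answer: Price = 7.2540

Derivation:
PV(D) = D * exp(-r * t_d) = 0.6247 * 0.99645032 = 0.62248251
S_0' = S_0 - PV(D) = 28.6200 - 0.62248251 = 27.99751749
d1 = (ln(S_0'/K) + (r + sigma^2/2)*T) / (sigma*sqrt(T)) = 0.50910687
d2 = d1 - sigma*sqrt(T) = -0.01050837
exp(-rT) = 0.97409154
N(d1) = 0.69466134; N(d2) = 0.49580784
C = S_0' * N(d1) - K * exp(-rT) * N(d2) = 27.99751749 * 0.69466134 - 25.2500 * 0.97409154 * 0.49580784 = 7.2540
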